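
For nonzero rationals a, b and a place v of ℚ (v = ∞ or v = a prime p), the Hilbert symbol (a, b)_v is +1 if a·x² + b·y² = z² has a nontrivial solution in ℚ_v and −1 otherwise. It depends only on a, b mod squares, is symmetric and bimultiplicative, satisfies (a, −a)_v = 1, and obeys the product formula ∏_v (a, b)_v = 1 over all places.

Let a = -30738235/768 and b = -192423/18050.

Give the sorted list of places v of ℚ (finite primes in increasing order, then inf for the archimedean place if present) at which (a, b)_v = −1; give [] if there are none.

Mod squares: a ≡ -345, b ≡ -7854. Check v ∈ {∞, 2, 3, 5, 7, 11, 17, 19, 23, 47}.
v=23: a=23^1·(≡12), b=23^0·(≡1) mod 23; (12|23)=+1, (1|23)=+1; (−1)^{1·0·11}·(+1)^0·(+1)^1 = +1.
v=11: a=11^2·(≡6), b=11^1·(≡3) mod 11; (6|11)=-1, (3|11)=+1; (−1)^{2·1·5}·(-1)^1·(+1)^2 = -1.
v=7: a=7^0·(≡5), b=7^3·(≡5) mod 7; (5|7)=-1, (5|7)=-1; (−1)^{0·3·3}·(-1)^3·(-1)^0 = -1.
v=47: a=47^2·(≡38), b=47^0·(≡21) mod 47; (38|47)=-1, (21|47)=+1; (−1)^{2·0·23}·(-1)^0·(+1)^2 = +1.
v=19: a=19^0·(≡17), b=19^-2·(≡15) mod 19; (17|19)=+1, (15|19)=-1; (−1)^{0·-2·9}·(+1)^-2·(-1)^0 = +1.
v=17: a=17^0·(≡3), b=17^1·(≡12) mod 17; (3|17)=-1, (12|17)=-1; (−1)^{0·1·8}·(-1)^1·(-1)^0 = -1.
v=5: a=5^1·(≡1), b=5^-2·(≡1) mod 5; (1|5)=+1, (1|5)=+1; (−1)^{1·-2·2}·(+1)^-2·(+1)^1 = +1.
v=3: a=3^-1·(≡2), b=3^1·(≡1) mod 3; (2|3)=-1, (1|3)=+1; (−1)^{-1·1·1}·(-1)^1·(+1)^-1 = +1.
v=∞: -345 < 0 and -7854 < 0  ⇒  (a,b)_∞ = -1.
v=2: v_2(a)=-8, v_2(b)=-1; units ≡ 7, 1 (mod 8); ε·ε+αω+βω = 1·0+-8·0+-1·0 ≡ 0  ⇒  (a,b)_2 = +1.
Ram(-345, -7854) = {7, 11, 17, ∞}; no ℚ_7-point on the conic.

[7, 11, 17, inf]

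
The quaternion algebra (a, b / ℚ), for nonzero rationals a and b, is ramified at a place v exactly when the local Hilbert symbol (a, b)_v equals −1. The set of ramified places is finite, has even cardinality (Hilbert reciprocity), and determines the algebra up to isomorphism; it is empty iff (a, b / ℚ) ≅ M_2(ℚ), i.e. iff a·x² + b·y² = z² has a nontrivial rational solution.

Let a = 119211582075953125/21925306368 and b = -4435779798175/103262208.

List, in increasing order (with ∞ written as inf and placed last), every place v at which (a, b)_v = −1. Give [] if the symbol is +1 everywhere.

Mod squares: a ≡ 1703058, b ≡ -39606. Check v ∈ {∞, 2, 3, 5, 7, 11, 17, 23, 29, 41, 43}.
v=7: a=7^-3·(≡1), b=7^-5·(≡6) mod 7; (1|7)=+1, (6|7)=-1; (−1)^{-3·-5·3}·(+1)^-5·(-1)^-3 = +1.
v=11: a=11^2·(≡1), b=11^2·(≡9) mod 11; (1|11)=+1, (9|11)=+1; (−1)^{2·2·5}·(+1)^2·(+1)^2 = +1.
v=5: a=5^6·(≡2), b=5^2·(≡1) mod 5; (2|5)=-1, (1|5)=+1; (−1)^{6·2·2}·(-1)^2·(+1)^6 = +1.
v=2: v_2(a)=-13, v_2(b)=-11; units ≡ 1, 5 (mod 8); ε·ε+αω+βω = 0·0+-13·1+-11·0 ≡ 1  ⇒  (a,b)_2 = -1.
v=∞: 1703058 > 0 and -39606 < 0  ⇒  (a,b)_∞ = +1.
v=41: a=41^1·(≡40), b=41^1·(≡23) mod 41; (40|41)=+1, (23|41)=+1; (−1)^{1·1·20}·(+1)^1·(+1)^1 = +1.
v=29: a=29^2·(≡4), b=29^2·(≡2) mod 29; (4|29)=+1, (2|29)=-1; (−1)^{2·2·14}·(+1)^2·(-1)^2 = +1.
v=17: a=17^-2·(≡4), b=17^0·(≡15) mod 17; (4|17)=+1, (15|17)=+1; (−1)^{-2·0·8}·(+1)^0·(+1)^-2 = +1.
v=43: a=43^3·(≡33), b=43^2·(≡36) mod 43; (33|43)=-1, (36|43)=+1; (−1)^{3·2·21}·(-1)^2·(+1)^3 = +1.
v=23: a=23^1·(≡16), b=23^1·(≡1) mod 23; (16|23)=+1, (1|23)=+1; (−1)^{1·1·11}·(+1)^1·(+1)^1 = -1.
v=3: a=3^-3·(≡2), b=3^-1·(≡1) mod 3; (2|3)=-1, (1|3)=+1; (−1)^{-3·-1·1}·(-1)^-1·(+1)^-3 = +1.
Ram(1703058, -39606) = {2, 23}; no ℚ_2-point on the conic.

[2, 23]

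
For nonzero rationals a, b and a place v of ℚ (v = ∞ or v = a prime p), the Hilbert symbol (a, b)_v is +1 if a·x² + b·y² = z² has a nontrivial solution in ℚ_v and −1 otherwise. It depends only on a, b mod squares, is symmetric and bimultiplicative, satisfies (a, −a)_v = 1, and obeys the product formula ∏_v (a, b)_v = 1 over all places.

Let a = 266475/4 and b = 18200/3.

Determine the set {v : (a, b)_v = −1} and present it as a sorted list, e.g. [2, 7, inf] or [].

[2, 7, 11, 19]

Mod squares: a ≡ 10659, b ≡ 546. Check v ∈ {∞, 2, 3, 5, 7, 11, 13, 17, 19}.
v=7: a=7^0·(≡5), b=7^1·(≡1) mod 7; (5|7)=-1, (1|7)=+1; (−1)^{0·1·3}·(-1)^1·(+1)^0 = -1.
v=11: a=11^1·(≡9), b=11^0·(≡2) mod 11; (9|11)=+1, (2|11)=-1; (−1)^{1·0·5}·(+1)^0·(-1)^1 = -1.
v=3: a=3^1·(≡1), b=3^-1·(≡2) mod 3; (1|3)=+1, (2|3)=-1; (−1)^{1·-1·1}·(+1)^-1·(-1)^1 = +1.
v=17: a=17^1·(≡13), b=17^0·(≡9) mod 17; (13|17)=+1, (9|17)=+1; (−1)^{1·0·8}·(+1)^0·(+1)^1 = +1.
v=5: a=5^2·(≡1), b=5^2·(≡1) mod 5; (1|5)=+1, (1|5)=+1; (−1)^{2·2·2}·(+1)^2·(+1)^2 = +1.
v=13: a=13^0·(≡10), b=13^1·(≡3) mod 13; (10|13)=+1, (3|13)=+1; (−1)^{0·1·6}·(+1)^1·(+1)^0 = +1.
v=19: a=19^1·(≡15), b=19^0·(≡12) mod 19; (15|19)=-1, (12|19)=-1; (−1)^{1·0·9}·(-1)^0·(-1)^1 = -1.
v=∞: 10659 > 0 and 546 > 0  ⇒  (a,b)_∞ = +1.
v=2: v_2(a)=-2, v_2(b)=3; units ≡ 3, 1 (mod 8); ε·ε+αω+βω = 1·0+-2·0+3·1 ≡ 1  ⇒  (a,b)_2 = -1.
(10659, 546 / ℚ) ramifies at {2, 7, 11, 19}: a division algebra.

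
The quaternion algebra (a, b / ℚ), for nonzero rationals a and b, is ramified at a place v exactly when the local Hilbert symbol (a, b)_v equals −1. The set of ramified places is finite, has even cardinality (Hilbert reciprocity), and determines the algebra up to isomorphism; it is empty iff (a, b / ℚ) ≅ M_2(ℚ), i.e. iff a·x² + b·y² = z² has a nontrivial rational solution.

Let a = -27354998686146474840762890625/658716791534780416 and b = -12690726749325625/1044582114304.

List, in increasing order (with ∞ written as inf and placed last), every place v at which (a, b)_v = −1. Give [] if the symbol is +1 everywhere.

[2, 3, 13, inf]

(a, b) ≡ (-33, -6409) mod (ℚ^×)²; places V = {2, 3, 5, 7, 11, 13, 17, 19, 23, 29, 41, 43, ∞}.
(a,b)_2: α=-18, β=-10; u≡7, v≡7 (mod 8); ε(u)ε(v)=1·1, αω(v)=-18·0, βω(u)=-10·0; sum ≡ 1  ⇒  -1.
(a,b)_41: α=-6, u≡23; β=-4, v≡30 (mod 41); (23|41)=+1, (30|41)=-1; sign (−1)^0·+1^-4·-1^-6 = +1.
(a,b)_11: α=3, u≡7; β=2, v≡4 (mod 11); (7|11)=-1, (4|11)=+1; sign (−1)^0·-1^2·+1^3 = +1.
(a,b)_3: α=1, u≡1; β=0, v≡2 (mod 3); (1|3)=+1, (2|3)=-1; sign (−1)^0·+1^0·-1^1 = -1.
(a,b)_7: α=2, u≡4; β=2, v≡3 (mod 7); (4|7)=+1, (3|7)=-1; sign (−1)^0·+1^2·-1^2 = +1.
(a,b)_5: α=8, u≡2; β=4, v≡1 (mod 5); (2|5)=-1, (1|5)=+1; sign (−1)^0·-1^4·+1^8 = +1.
(a,b)_43: α=0, u≡40; β=2, v≡40 (mod 43); (40|43)=+1, (40|43)=+1; sign (−1)^0·+1^2·+1^0 = +1.
(a,b)_13: α=2, u≡11; β=1, v≡9 (mod 13); (11|13)=-1, (9|13)=+1; sign (−1)^0·-1^1·+1^2 = -1.
(a,b)_∞: sgn(-33)=−, sgn(-6409)=−, so -1.
(a,b)_19: α=2, u≡7; β=-2, v≡13 (mod 19); (7|19)=+1, (13|19)=-1; sign (−1)^0·+1^-2·-1^2 = +1.
(a,b)_17: α=8, u≡2; β=3, v≡3 (mod 17); (2|17)=+1, (3|17)=-1; sign (−1)^0·+1^3·-1^8 = +1.
(a,b)_29: α=2, u≡20; β=1, v≡8 (mod 29); (20|29)=+1, (8|29)=-1; sign (−1)^0·+1^1·-1^2 = +1.
(a,b)_23: α=-2, u≡9; β=0, v≡13 (mod 23); (9|23)=+1, (13|23)=+1; sign (−1)^0·+1^0·+1^-2 = +1.
(-33, -6409 / ℚ) ramifies at {2, 3, 13, ∞}: a division algebra.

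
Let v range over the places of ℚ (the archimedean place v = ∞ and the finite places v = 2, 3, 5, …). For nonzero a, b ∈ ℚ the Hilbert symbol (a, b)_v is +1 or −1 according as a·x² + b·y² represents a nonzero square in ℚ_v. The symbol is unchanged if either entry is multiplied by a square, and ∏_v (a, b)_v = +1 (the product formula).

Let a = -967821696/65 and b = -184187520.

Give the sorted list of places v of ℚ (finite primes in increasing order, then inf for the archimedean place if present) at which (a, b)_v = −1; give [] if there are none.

Mod squares: a ≡ -41990, b ≡ -35530. Check v ∈ {∞, 2, 3, 5, 11, 13, 17, 19}.
v=19: a=19^1·(≡13), b=19^1·(≡5) mod 19; (13|19)=-1, (5|19)=+1; (−1)^{1·1·9}·(-1)^1·(+1)^1 = +1.
v=17: a=17^3·(≡10), b=17^1·(≡16) mod 17; (10|17)=-1, (16|17)=+1; (−1)^{3·1·8}·(-1)^1·(+1)^3 = -1.
v=5: a=5^-1·(≡3), b=5^1·(≡1) mod 5; (3|5)=-1, (1|5)=+1; (−1)^{-1·1·2}·(-1)^1·(+1)^-1 = -1.
v=11: a=11^0·(≡6), b=11^1·(≡1) mod 11; (6|11)=-1, (1|11)=+1; (−1)^{0·1·5}·(-1)^1·(+1)^0 = -1.
v=2: v_2(a)=7, v_2(b)=7; units ≡ 5, 3 (mod 8); ε·ε+αω+βω = 0·1+7·1+7·1 ≡ 0  ⇒  (a,b)_2 = +1.
v=3: a=3^4·(≡1), b=3^4·(≡2) mod 3; (1|3)=+1, (2|3)=-1; (−1)^{4·4·1}·(+1)^4·(-1)^4 = +1.
v=∞: -41990 < 0 and -35530 < 0  ⇒  (a,b)_∞ = -1.
v=13: a=13^-1·(≡11), b=13^0·(≡3) mod 13; (11|13)=-1, (3|13)=+1; (−1)^{-1·0·6}·(-1)^0·(+1)^-1 = +1.
|Ram(-41990, -35530)| = 4, even; anisotropic at {5, 11, 17, ∞}.

[5, 11, 17, inf]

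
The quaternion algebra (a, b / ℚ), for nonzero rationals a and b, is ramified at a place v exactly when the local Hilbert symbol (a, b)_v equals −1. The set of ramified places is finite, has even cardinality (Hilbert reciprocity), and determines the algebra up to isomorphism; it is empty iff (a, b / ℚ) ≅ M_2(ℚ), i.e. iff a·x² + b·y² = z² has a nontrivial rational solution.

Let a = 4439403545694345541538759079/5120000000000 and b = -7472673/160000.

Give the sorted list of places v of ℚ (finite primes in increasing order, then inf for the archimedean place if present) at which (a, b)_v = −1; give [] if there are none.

Mod squares: a ≡ 13357342, b ≡ -17. Check v ∈ {∞, 2, 3, 5, 7, 13, 17, 19, 23, 29, 31}.
v=19: a=19^3·(≡15), b=19^0·(≡8) mod 19; (15|19)=-1, (8|19)=-1; (−1)^{3·0·9}·(-1)^0·(-1)^3 = -1.
v=23: a=23^1·(≡2), b=23^0·(≡8) mod 23; (2|23)=+1, (8|23)=+1; (−1)^{1·0·11}·(+1)^0·(+1)^1 = +1.
v=2: v_2(a)=-19, v_2(b)=-8; units ≡ 7, 7 (mod 8); ε·ε+αω+βω = 1·1+-19·0+-8·0 ≡ 1  ⇒  (a,b)_2 = -1.
v=31: a=31^1·(≡17), b=31^0·(≡7) mod 31; (17|31)=-1, (7|31)=+1; (−1)^{1·0·15}·(-1)^0·(+1)^1 = +1.
v=29: a=29^1·(≡28), b=29^0·(≡15) mod 29; (28|29)=+1, (15|29)=-1; (−1)^{1·0·14}·(+1)^0·(-1)^1 = -1.
v=3: a=3^8·(≡1), b=3^2·(≡1) mod 3; (1|3)=+1, (1|3)=+1; (−1)^{8·2·1}·(+1)^2·(+1)^8 = +1.
v=∞: 13357342 > 0 and -17 < 0  ⇒  (a,b)_∞ = +1.
v=7: a=7^6·(≡6), b=7^0·(≡2) mod 7; (6|7)=-1, (2|7)=+1; (−1)^{6·0·3}·(-1)^0·(+1)^6 = +1.
v=13: a=13^4·(≡2), b=13^2·(≡1) mod 13; (2|13)=-1, (1|13)=+1; (−1)^{4·2·6}·(-1)^2·(+1)^4 = +1.
v=17: a=17^5·(≡12), b=17^3·(≡2) mod 17; (12|17)=-1, (2|17)=+1; (−1)^{5·3·8}·(-1)^3·(+1)^5 = -1.
v=5: a=5^-10·(≡3), b=5^-4·(≡2) mod 5; (3|5)=-1, (2|5)=-1; (−1)^{-10·-4·2}·(-1)^-4·(-1)^-10 = +1.
(13357342, -17 / ℚ) ramifies at {2, 17, 19, 29}: a division algebra.

[2, 17, 19, 29]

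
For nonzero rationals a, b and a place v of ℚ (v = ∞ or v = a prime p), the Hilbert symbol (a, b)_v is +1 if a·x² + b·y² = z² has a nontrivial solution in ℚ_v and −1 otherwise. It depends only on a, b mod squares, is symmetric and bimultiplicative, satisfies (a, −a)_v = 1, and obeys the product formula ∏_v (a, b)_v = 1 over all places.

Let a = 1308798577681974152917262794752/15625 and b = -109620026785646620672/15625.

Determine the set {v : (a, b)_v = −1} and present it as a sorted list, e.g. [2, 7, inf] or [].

Mod squares: a ≡ 48507, b ≡ -3772483. Check v ∈ {∞, 2, 3, 5, 7, 11, 13, 19, 23, 31, 37, 41}.
v=23: a=23^1·(≡16), b=23^1·(≡21) mod 23; (16|23)=+1, (21|23)=-1; (−1)^{1·1·11}·(+1)^1·(-1)^1 = +1.
v=13: a=13^0·(≡1), b=13^3·(≡8) mod 13; (1|13)=+1, (8|13)=-1; (−1)^{0·3·6}·(+1)^3·(-1)^0 = +1.
v=5: a=5^-6·(≡2), b=5^-6·(≡3) mod 5; (2|5)=-1, (3|5)=-1; (−1)^{-6·-6·2}·(-1)^-6·(-1)^-6 = +1.
v=7: a=7^2·(≡2), b=7^0·(≡5) mod 7; (2|7)=+1, (5|7)=-1; (−1)^{2·0·3}·(+1)^0·(-1)^2 = +1.
v=2: v_2(a)=26, v_2(b)=12; units ≡ 3, 5 (mod 8); ε·ε+αω+βω = 1·0+26·1+12·1 ≡ 0  ⇒  (a,b)_2 = +1.
v=3: a=3^1·(≡2), b=3^0·(≡2) mod 3; (2|3)=-1, (2|3)=-1; (−1)^{1·0·1}·(-1)^0·(-1)^1 = -1.
v=31: a=31^4·(≡6), b=31^3·(≡30) mod 31; (6|31)=-1, (30|31)=-1; (−1)^{4·3·15}·(-1)^3·(-1)^4 = -1.
v=41: a=41^2·(≡18), b=41^0·(≡37) mod 41; (18|41)=+1, (37|41)=+1; (−1)^{2·0·20}·(+1)^0·(+1)^2 = +1.
v=11: a=11^4·(≡10), b=11^3·(≡4) mod 11; (10|11)=-1, (4|11)=+1; (−1)^{4·3·5}·(-1)^3·(+1)^4 = -1.
v=19: a=19^3·(≡17), b=19^2·(≡6) mod 19; (17|19)=+1, (6|19)=+1; (−1)^{3·2·9}·(+1)^2·(+1)^3 = +1.
v=∞: 48507 > 0 and -3772483 < 0  ⇒  (a,b)_∞ = +1.
v=37: a=37^1·(≡27), b=37^1·(≡35) mod 37; (27|37)=+1, (35|37)=-1; (−1)^{1·1·18}·(+1)^1·(-1)^1 = -1.
(48507, -3772483 / ℚ) ramifies at {3, 11, 31, 37}: a division algebra.

[3, 11, 31, 37]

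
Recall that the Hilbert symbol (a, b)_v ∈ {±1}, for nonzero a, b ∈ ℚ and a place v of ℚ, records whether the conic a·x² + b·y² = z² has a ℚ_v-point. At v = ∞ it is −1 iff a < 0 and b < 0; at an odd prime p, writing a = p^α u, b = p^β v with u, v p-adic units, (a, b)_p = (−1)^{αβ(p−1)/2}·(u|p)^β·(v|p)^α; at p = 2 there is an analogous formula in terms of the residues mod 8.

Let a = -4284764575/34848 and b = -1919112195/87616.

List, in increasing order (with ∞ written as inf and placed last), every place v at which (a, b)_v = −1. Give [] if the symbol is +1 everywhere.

(a, b) ≡ (-494, -40755) mod (ℚ^×)²; places V = {2, 3, 5, 7, 11, 13, 17, 19, 31, 37, ∞}.
(a,b)_∞: sgn(-494)=−, sgn(-40755)=−, so -1.
(a,b)_2: α=-5, β=-6; u≡1, v≡5 (mod 8); ε(u)ε(v)=0·0, αω(v)=-5·1, βω(u)=-6·0; sum ≡ 1  ⇒  -1.
(a,b)_17: α=2, u≡8; β=0, v≡14 (mod 17); (8|17)=+1, (14|17)=-1; sign (−1)^0·+1^0·-1^2 = +1.
(a,b)_7: α=4, u≡6; β=2, v≡3 (mod 7); (6|7)=-1, (3|7)=-1; sign (−1)^0·-1^2·-1^4 = +1.
(a,b)_19: α=1, u≡10; β=1, v≡2 (mod 19); (10|19)=-1, (2|19)=-1; sign (−1)^1·-1^1·-1^1 = -1.
(a,b)_11: α=-2, u≡4; β=1, v≡7 (mod 11); (4|11)=+1, (7|11)=-1; sign (−1)^0·+1^1·-1^-2 = +1.
(a,b)_37: α=0, u≡6; β=-2, v≡8 (mod 37); (6|37)=-1, (8|37)=-1; sign (−1)^0·-1^-2·-1^0 = +1.
(a,b)_13: α=1, u≡4; β=1, v≡8 (mod 13); (4|13)=+1, (8|13)=-1; sign (−1)^0·+1^1·-1^1 = -1.
(a,b)_31: α=0, u≡7; β=2, v≡18 (mod 31); (7|31)=+1, (18|31)=+1; sign (−1)^0·+1^2·+1^0 = +1.
(a,b)_5: α=2, u≡4; β=1, v≡1 (mod 5); (4|5)=+1, (1|5)=+1; sign (−1)^0·+1^1·+1^2 = +1.
(a,b)_3: α=-2, u≡1; β=1, v≡2 (mod 3); (1|3)=+1, (2|3)=-1; sign (−1)^0·+1^1·-1^-2 = +1.
(-494, -40755 / ℚ) ramifies at {2, 13, 19, ∞}: a division algebra.

[2, 13, 19, inf]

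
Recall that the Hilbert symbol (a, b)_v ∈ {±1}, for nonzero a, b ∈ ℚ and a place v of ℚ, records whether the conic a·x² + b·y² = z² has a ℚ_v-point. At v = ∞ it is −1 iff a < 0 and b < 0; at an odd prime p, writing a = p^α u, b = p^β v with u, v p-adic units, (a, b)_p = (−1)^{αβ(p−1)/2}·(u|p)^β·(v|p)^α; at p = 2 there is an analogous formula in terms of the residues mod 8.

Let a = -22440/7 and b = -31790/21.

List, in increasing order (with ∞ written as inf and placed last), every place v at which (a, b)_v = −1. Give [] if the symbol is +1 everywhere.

Mod squares: a ≡ -39270, b ≡ -2310. Check v ∈ {∞, 2, 3, 5, 7, 11, 17}.
v=∞: -39270 < 0 and -2310 < 0  ⇒  (a,b)_∞ = -1.
v=5: a=5^1·(≡1), b=5^1·(≡2) mod 5; (1|5)=+1, (2|5)=-1; (−1)^{1·1·2}·(+1)^1·(-1)^1 = -1.
v=17: a=17^1·(≡13), b=17^2·(≡15) mod 17; (13|17)=+1, (15|17)=+1; (−1)^{1·2·8}·(+1)^2·(+1)^1 = +1.
v=7: a=7^-1·(≡2), b=7^-1·(≡6) mod 7; (2|7)=+1, (6|7)=-1; (−1)^{-1·-1·3}·(+1)^-1·(-1)^-1 = +1.
v=2: v_2(a)=3, v_2(b)=1; units ≡ 5, 5 (mod 8); ε·ε+αω+βω = 0·0+3·1+1·1 ≡ 0  ⇒  (a,b)_2 = +1.
v=11: a=11^1·(≡4), b=11^1·(≡8) mod 11; (4|11)=+1, (8|11)=-1; (−1)^{1·1·5}·(+1)^1·(-1)^1 = +1.
v=3: a=3^1·(≡2), b=3^-1·(≡1) mod 3; (2|3)=-1, (1|3)=+1; (−1)^{1·-1·1}·(-1)^-1·(+1)^1 = +1.
|Ram(-39270, -2310)| = 2, even; anisotropic at {5, ∞}.

[5, inf]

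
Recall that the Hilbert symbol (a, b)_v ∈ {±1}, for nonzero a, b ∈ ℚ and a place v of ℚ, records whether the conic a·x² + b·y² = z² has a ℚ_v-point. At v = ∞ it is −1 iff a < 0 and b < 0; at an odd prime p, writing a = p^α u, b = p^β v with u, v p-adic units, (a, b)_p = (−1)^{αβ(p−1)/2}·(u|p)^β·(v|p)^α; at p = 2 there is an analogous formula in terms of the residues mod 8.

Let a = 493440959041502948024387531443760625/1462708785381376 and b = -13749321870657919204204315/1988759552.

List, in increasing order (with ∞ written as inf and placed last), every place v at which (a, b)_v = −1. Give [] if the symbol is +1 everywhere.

[5, 7, 11, 19]

(a, b) ≡ (33, -124355) mod (ℚ^×)²; places V = {2, 3, 5, 7, 11, 13, 17, 19, 31, 43, 47, ∞}.
(a,b)_19: α=4, u≡10; β=3, v≡18 (mod 19); (10|19)=-1, (18|19)=-1; sign (−1)^0·-1^3·-1^4 = -1.
(a,b)_17: α=-2, u≡4; β=-1, v≡5 (mod 17); (4|17)=+1, (5|17)=-1; sign (−1)^0·+1^-1·-1^-2 = +1.
(a,b)_31: α=4, u≡5; β=2, v≡6 (mod 31); (5|31)=+1, (6|31)=-1; sign (−1)^0·+1^2·-1^4 = +1.
(a,b)_13: α=-6, u≡5; β=-4, v≡9 (mod 13); (5|13)=-1, (9|13)=+1; sign (−1)^0·-1^-4·+1^-6 = +1.
(a,b)_5: α=4, u≡2; β=1, v≡1 (mod 5); (2|5)=-1, (1|5)=+1; sign (−1)^0·-1^1·+1^4 = -1.
(a,b)_2: α=-20, β=-12; u≡1, v≡5 (mod 8); ε(u)ε(v)=0·0, αω(v)=-20·1, βω(u)=-12·0; sum ≡ 0  ⇒  +1.
(a,b)_3: α=1, u≡2; β=0, v≡1 (mod 3); (2|3)=-1, (1|3)=+1; sign (−1)^0·-1^0·+1^1 = +1.
(a,b)_43: α=6, u≡8; β=4, v≡9 (mod 43); (8|43)=-1, (9|43)=+1; sign (−1)^0·-1^4·+1^6 = +1.
(a,b)_7: α=6, u≡3; β=3, v≡1 (mod 7); (3|7)=-1, (1|7)=+1; sign (−1)^0·-1^3·+1^6 = -1.
(a,b)_47: α=2, u≡31; β=2, v≡16 (mod 47); (31|47)=-1, (16|47)=+1; sign (−1)^0·-1^2·+1^2 = +1.
(a,b)_∞: sgn(33)=+, sgn(-124355)=−, so +1.
(a,b)_11: α=3, u≡5; β=5, v≡4 (mod 11); (5|11)=+1, (4|11)=+1; sign (−1)^1·+1^5·+1^3 = -1.
(33, -124355 / ℚ) ramifies at {5, 7, 11, 19}: a division algebra.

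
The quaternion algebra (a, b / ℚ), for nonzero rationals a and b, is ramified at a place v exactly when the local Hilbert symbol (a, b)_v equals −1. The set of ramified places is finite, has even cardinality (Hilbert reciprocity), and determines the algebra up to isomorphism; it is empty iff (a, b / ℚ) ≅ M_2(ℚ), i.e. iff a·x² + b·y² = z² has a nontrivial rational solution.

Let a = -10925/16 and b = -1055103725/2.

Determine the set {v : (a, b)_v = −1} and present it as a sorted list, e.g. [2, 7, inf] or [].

[13, 17, 19, inf]

(a, b) ≡ (-437, -442) mod (ℚ^×)²; places V = {2, 5, 13, 17, 19, 23, ∞}.
(a,b)_2: α=-4, β=-1; u≡3, v≡3 (mod 8); ε(u)ε(v)=1·1, αω(v)=-4·1, βω(u)=-1·1; sum ≡ 0  ⇒  +1.
(a,b)_19: α=1, u≡8; β=2, v≡13 (mod 19); (8|19)=-1, (13|19)=-1; sign (−1)^0·-1^2·-1^1 = -1.
(a,b)_13: α=0, u≡7; β=1, v≡11 (mod 13); (7|13)=-1, (11|13)=-1; sign (−1)^0·-1^1·-1^0 = -1.
(a,b)_5: α=2, u≡3; β=2, v≡3 (mod 5); (3|5)=-1, (3|5)=-1; sign (−1)^0·-1^2·-1^2 = +1.
(a,b)_∞: sgn(-437)=−, sgn(-442)=−, so -1.
(a,b)_17: α=0, u≡11; β=1, v≡9 (mod 17); (11|17)=-1, (9|17)=+1; sign (−1)^0·-1^1·+1^0 = -1.
(a,b)_23: α=1, u≡12; β=2, v≡6 (mod 23); (12|23)=+1, (6|23)=+1; sign (−1)^0·+1^2·+1^1 = +1.
|Ram(-437, -442)| = 4, even; anisotropic at {13, 17, 19, ∞}.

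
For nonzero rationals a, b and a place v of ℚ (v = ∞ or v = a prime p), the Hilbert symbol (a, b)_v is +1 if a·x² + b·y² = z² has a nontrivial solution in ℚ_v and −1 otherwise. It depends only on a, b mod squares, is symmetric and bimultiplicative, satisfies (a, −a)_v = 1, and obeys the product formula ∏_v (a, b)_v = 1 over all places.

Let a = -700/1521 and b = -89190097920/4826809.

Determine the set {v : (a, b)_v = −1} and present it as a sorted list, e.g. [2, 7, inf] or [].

[3, 5, 19, inf]

(a, b) ≡ (-7, -21945) mod (ℚ^×)²; places V = {2, 3, 5, 7, 11, 13, 19, ∞}.
(a,b)_13: α=-2, u≡6; β=-6, v≡12 (mod 13); (6|13)=-1, (12|13)=+1; sign (−1)^0·-1^-6·+1^-2 = +1.
(a,b)_7: α=1, u≡6; β=3, v≡1 (mod 7); (6|7)=-1, (1|7)=+1; sign (−1)^1·-1^3·+1^1 = +1.
(a,b)_19: α=0, u≡3; β=1, v≡17 (mod 19); (3|19)=-1, (17|19)=+1; sign (−1)^0·-1^1·+1^0 = -1.
(a,b)_11: α=0, u≡5; β=1, v≡7 (mod 11); (5|11)=+1, (7|11)=-1; sign (−1)^0·+1^1·-1^0 = +1.
(a,b)_3: α=-2, u≡2; β=5, v≡2 (mod 3); (2|3)=-1, (2|3)=-1; sign (−1)^0·-1^5·-1^-2 = -1.
(a,b)_∞: sgn(-7)=−, sgn(-21945)=−, so -1.
(a,b)_5: α=2, u≡2; β=1, v≡4 (mod 5); (2|5)=-1, (4|5)=+1; sign (−1)^0·-1^1·+1^2 = -1.
(a,b)_2: α=2, β=10; u≡1, v≡7 (mod 8); ε(u)ε(v)=0·1, αω(v)=2·0, βω(u)=10·0; sum ≡ 0  ⇒  +1.
(-7, -21945 / ℚ) ramifies at {3, 5, 19, ∞}: a division algebra.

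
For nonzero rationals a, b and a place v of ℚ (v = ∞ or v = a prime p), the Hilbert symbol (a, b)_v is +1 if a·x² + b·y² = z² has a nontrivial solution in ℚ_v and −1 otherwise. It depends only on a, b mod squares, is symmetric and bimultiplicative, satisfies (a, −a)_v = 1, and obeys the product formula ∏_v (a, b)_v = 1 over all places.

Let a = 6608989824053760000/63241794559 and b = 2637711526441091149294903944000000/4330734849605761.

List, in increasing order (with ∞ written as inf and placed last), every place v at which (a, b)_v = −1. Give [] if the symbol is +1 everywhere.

[2, 31]

Mod squares: a ≡ 504339, b ≡ 34. Check v ∈ {∞, 2, 3, 5, 11, 13, 17, 19, 29, 31, 47}.
v=17: a=17^3·(≡9), b=17^5·(≡15) mod 17; (9|17)=+1, (15|17)=+1; (−1)^{3·5·8}·(+1)^5·(+1)^3 = +1.
v=31: a=31^-5·(≡14), b=31^-6·(≡30) mod 31; (14|31)=+1, (30|31)=-1; (−1)^{-5·-6·15}·(+1)^-6·(-1)^-5 = -1.
v=13: a=13^2·(≡1), b=13^4·(≡5) mod 13; (1|13)=+1, (5|13)=-1; (−1)^{2·4·6}·(+1)^4·(-1)^2 = +1.
v=47: a=47^-2·(≡11), b=47^-4·(≡6) mod 47; (11|47)=-1, (6|47)=+1; (−1)^{-2·-4·23}·(-1)^-4·(+1)^-2 = +1.
v=∞: 504339 > 0 and 34 > 0  ⇒  (a,b)_∞ = +1.
v=19: a=19^2·(≡8), b=19^4·(≡14) mod 19; (8|19)=-1, (14|19)=-1; (−1)^{2·4·9}·(-1)^4·(-1)^2 = +1.
v=2: v_2(a)=12, v_2(b)=9; units ≡ 3, 1 (mod 8); ε·ε+αω+βω = 1·0+12·0+9·1 ≡ 1  ⇒  (a,b)_2 = -1.
v=3: a=3^3·(≡2), b=3^6·(≡1) mod 3; (2|3)=-1, (1|3)=+1; (−1)^{3·6·1}·(-1)^6·(+1)^3 = +1.
v=11: a=11^1·(≡3), b=11^2·(≡4) mod 11; (3|11)=+1, (4|11)=+1; (−1)^{1·2·5}·(+1)^2·(+1)^1 = +1.
v=29: a=29^1·(≡6), b=29^4·(≡23) mod 29; (6|29)=+1, (23|29)=+1; (−1)^{1·4·14}·(+1)^4·(+1)^1 = +1.
v=5: a=5^4·(≡4), b=5^6·(≡1) mod 5; (4|5)=+1, (1|5)=+1; (−1)^{4·6·2}·(+1)^6·(+1)^4 = +1.
(504339, 34 / ℚ) ramifies at {2, 31}: a division algebra.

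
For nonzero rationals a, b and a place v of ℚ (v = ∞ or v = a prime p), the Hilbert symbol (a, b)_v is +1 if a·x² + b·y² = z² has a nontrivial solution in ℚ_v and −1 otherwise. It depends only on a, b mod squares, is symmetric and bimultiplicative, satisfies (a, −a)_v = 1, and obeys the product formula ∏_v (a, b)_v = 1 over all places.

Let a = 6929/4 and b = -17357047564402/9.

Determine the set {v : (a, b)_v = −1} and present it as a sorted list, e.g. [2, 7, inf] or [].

[7, 17]

(a, b) ≡ (41, -7378) mod (ℚ^×)²; places V = {2, 3, 7, 13, 17, 31, 41, ∞}.
(a,b)_3: α=0, u≡2; β=-2, v≡2 (mod 3); (2|3)=-1, (2|3)=-1; sign (−1)^0·-1^-2·-1^0 = +1.
(a,b)_2: α=-2, β=1; u≡1, v≡7 (mod 8); ε(u)ε(v)=0·1, αω(v)=-2·0, βω(u)=1·0; sum ≡ 0  ⇒  +1.
(a,b)_∞: sgn(41)=+, sgn(-7378)=−, so +1.
(a,b)_7: α=0, u≡5; β=3, v≡5 (mod 7); (5|7)=-1, (5|7)=-1; sign (−1)^0·-1^3·-1^0 = -1.
(a,b)_41: α=1, u≡32; β=2, v≡8 (mod 41); (32|41)=+1, (8|41)=+1; sign (−1)^0·+1^2·+1^1 = +1.
(a,b)_31: α=0, u≡4; β=1, v≡5 (mod 31); (4|31)=+1, (5|31)=+1; sign (−1)^0·+1^1·+1^0 = +1.
(a,b)_17: α=0, u≡11; β=1, v≡13 (mod 17); (11|17)=-1, (13|17)=+1; sign (−1)^0·-1^1·+1^0 = -1.
(a,b)_13: α=2, u≡7; β=4, v≡5 (mod 13); (7|13)=-1, (5|13)=-1; sign (−1)^0·-1^4·-1^2 = +1.
Ram(41, -7378) = {7, 17}; no ℚ_7-point on the conic.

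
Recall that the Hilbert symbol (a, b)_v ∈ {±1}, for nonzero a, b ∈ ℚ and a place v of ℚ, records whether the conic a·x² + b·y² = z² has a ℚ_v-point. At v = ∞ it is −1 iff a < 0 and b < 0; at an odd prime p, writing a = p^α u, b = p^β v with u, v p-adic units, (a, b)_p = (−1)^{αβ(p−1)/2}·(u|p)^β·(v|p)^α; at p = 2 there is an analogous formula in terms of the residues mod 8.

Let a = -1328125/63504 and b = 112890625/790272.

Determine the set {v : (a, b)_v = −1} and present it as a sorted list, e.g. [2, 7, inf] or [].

Mod squares: a ≡ -85, b ≡ 7. Check v ∈ {∞, 2, 3, 5, 7, 17}.
v=5: a=5^7·(≡2), b=5^8·(≡2) mod 5; (2|5)=-1, (2|5)=-1; (−1)^{7·8·2}·(-1)^8·(-1)^7 = -1.
v=17: a=17^1·(≡14), b=17^2·(≡5) mod 17; (14|17)=-1, (5|17)=-1; (−1)^{1·2·8}·(-1)^2·(-1)^1 = -1.
v=∞: -85 < 0 and 7 > 0  ⇒  (a,b)_∞ = +1.
v=2: v_2(a)=-4, v_2(b)=-8; units ≡ 3, 7 (mod 8); ε·ε+αω+βω = 1·1+-4·0+-8·1 ≡ 1  ⇒  (a,b)_2 = -1.
v=7: a=7^-2·(≡6), b=7^-3·(≡1) mod 7; (6|7)=-1, (1|7)=+1; (−1)^{-2·-3·3}·(-1)^-3·(+1)^-2 = -1.
v=3: a=3^-4·(≡2), b=3^-2·(≡1) mod 3; (2|3)=-1, (1|3)=+1; (−1)^{-4·-2·1}·(-1)^-2·(+1)^-4 = +1.
(-85, 7 / ℚ) ramifies at {2, 5, 7, 17}: a division algebra.

[2, 5, 7, 17]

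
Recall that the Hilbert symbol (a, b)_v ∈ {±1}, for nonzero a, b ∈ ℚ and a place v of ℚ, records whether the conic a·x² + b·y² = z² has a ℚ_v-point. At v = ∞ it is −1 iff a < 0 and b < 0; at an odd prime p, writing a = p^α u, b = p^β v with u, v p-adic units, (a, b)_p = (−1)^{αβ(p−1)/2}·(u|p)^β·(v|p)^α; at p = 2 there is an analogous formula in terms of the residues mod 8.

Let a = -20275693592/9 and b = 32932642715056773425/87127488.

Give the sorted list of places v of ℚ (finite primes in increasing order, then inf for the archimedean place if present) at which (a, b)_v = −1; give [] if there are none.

[11, 19]

(a, b) ≡ (-5068923398, 10199) mod (ℚ^×)²; places V = {2, 3, 5, 7, 11, 19, 29, 31, 41, 47, ∞}.
(a,b)_41: α=1, u≡38; β=2, v≡37 (mod 41); (38|41)=-1, (37|41)=+1; sign (−1)^0·-1^2·+1^1 = +1.
(a,b)_7: α=1, u≡3; β=-5, v≡4 (mod 7); (3|7)=-1, (4|7)=+1; sign (−1)^1·-1^-5·+1^1 = +1.
(a,b)_11: α=1, u≡9; β=6, v≡10 (mod 11); (9|11)=+1, (10|11)=-1; sign (−1)^0·+1^6·-1^1 = -1.
(a,b)_2: α=3, β=-6; u≡5, v≡7 (mod 8); ε(u)ε(v)=0·1, αω(v)=3·0, βω(u)=-6·1; sum ≡ 0  ⇒  +1.
(a,b)_19: α=1, u≡8; β=2, v≡18 (mod 19); (8|19)=-1, (18|19)=-1; sign (−1)^0·-1^2·-1^1 = -1.
(a,b)_47: α=1, u≡4; β=1, v≡33 (mod 47); (4|47)=+1, (33|47)=-1; sign (−1)^1·+1^1·-1^1 = +1.
(a,b)_3: α=-2, u≡1; β=-4, v≡2 (mod 3); (1|3)=+1, (2|3)=-1; sign (−1)^0·+1^-4·-1^-2 = +1.
(a,b)_31: α=1, u≡12; β=1, v≡25 (mod 31); (12|31)=-1, (25|31)=+1; sign (−1)^1·-1^1·+1^1 = +1.
(a,b)_5: α=0, u≡2; β=2, v≡4 (mod 5); (2|5)=-1, (4|5)=+1; sign (−1)^0·-1^2·+1^0 = +1.
(a,b)_∞: sgn(-5068923398)=−, sgn(10199)=+, so +1.
(a,b)_29: α=1, u≡25; β=2, v≡7 (mod 29); (25|29)=+1, (7|29)=+1; sign (−1)^0·+1^2·+1^1 = +1.
|Ram(-5068923398, 10199)| = 2, even; anisotropic at {11, 19}.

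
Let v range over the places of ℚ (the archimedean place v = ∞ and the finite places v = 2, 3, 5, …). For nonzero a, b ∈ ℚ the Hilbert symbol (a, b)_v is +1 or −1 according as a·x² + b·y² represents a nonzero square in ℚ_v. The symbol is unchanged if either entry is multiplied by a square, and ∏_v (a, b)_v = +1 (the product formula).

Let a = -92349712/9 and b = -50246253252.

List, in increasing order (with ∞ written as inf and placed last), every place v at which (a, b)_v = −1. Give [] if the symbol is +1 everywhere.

[2, 17, 41, inf]

(a, b) ≡ (-697, -17) mod (ℚ^×)²; places V = {2, 3, 7, 13, 17, 41, ∞}.
(a,b)_41: α=1, u≡12; β=2, v≡30 (mod 41); (12|41)=-1, (30|41)=-1; sign (−1)^0·-1^2·-1^1 = -1.
(a,b)_∞: sgn(-697)=−, sgn(-17)=−, so -1.
(a,b)_7: α=2, u≡3; β=0, v≡1 (mod 7); (3|7)=-1, (1|7)=+1; sign (−1)^0·-1^0·+1^2 = +1.
(a,b)_3: α=-2, u≡2; β=2, v≡1 (mod 3); (2|3)=-1, (1|3)=+1; sign (−1)^0·-1^2·+1^-2 = +1.
(a,b)_13: α=2, u≡8; β=2, v≡1 (mod 13); (8|13)=-1, (1|13)=+1; sign (−1)^0·-1^2·+1^2 = +1.
(a,b)_17: α=1, u≡11; β=3, v≡13 (mod 17); (11|17)=-1, (13|17)=+1; sign (−1)^0·-1^3·+1^1 = -1.
(a,b)_2: α=4, β=2; u≡7, v≡7 (mod 8); ε(u)ε(v)=1·1, αω(v)=4·0, βω(u)=2·0; sum ≡ 1  ⇒  -1.
(-697, -17 / ℚ) ramifies at {2, 17, 41, ∞}: a division algebra.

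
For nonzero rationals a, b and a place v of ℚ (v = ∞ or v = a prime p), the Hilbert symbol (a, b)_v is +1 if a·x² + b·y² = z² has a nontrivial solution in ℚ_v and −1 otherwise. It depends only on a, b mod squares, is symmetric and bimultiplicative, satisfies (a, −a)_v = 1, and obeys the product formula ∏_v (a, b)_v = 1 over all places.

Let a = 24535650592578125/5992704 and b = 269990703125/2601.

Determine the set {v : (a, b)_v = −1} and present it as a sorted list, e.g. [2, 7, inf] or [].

[5, 7]

(a, b) ≡ (77, 5) mod (ℚ^×)²; places V = {2, 3, 5, 7, 11, 13, 17, ∞}.
(a,b)_2: α=-8, β=0; u≡5, v≡5 (mod 8); ε(u)ε(v)=0·0, αω(v)=-8·1, βω(u)=0·1; sum ≡ 0  ⇒  +1.
(a,b)_7: α=1, u≡4; β=0, v≡6 (mod 7); (4|7)=+1, (6|7)=-1; sign (−1)^0·+1^0·-1^1 = -1.
(a,b)_13: α=8, u≡4; β=4, v≡6 (mod 13); (4|13)=+1, (6|13)=-1; sign (−1)^0·+1^4·-1^8 = +1.
(a,b)_11: α=1, u≡6; β=2, v≡3 (mod 11); (6|11)=-1, (3|11)=+1; sign (−1)^0·-1^2·+1^1 = +1.
(a,b)_3: α=-4, u≡2; β=-2, v≡2 (mod 3); (2|3)=-1, (2|3)=-1; sign (−1)^0·-1^-2·-1^-4 = +1.
(a,b)_5: α=8, u≡3; β=7, v≡1 (mod 5); (3|5)=-1, (1|5)=+1; sign (−1)^0·-1^7·+1^8 = -1.
(a,b)_17: α=-2, u≡15; β=-2, v≡6 (mod 17); (15|17)=+1, (6|17)=-1; sign (−1)^0·+1^-2·-1^-2 = +1.
(a,b)_∞: sgn(77)=+, sgn(5)=+, so +1.
(77, 5 / ℚ) ramifies at {5, 7}: a division algebra.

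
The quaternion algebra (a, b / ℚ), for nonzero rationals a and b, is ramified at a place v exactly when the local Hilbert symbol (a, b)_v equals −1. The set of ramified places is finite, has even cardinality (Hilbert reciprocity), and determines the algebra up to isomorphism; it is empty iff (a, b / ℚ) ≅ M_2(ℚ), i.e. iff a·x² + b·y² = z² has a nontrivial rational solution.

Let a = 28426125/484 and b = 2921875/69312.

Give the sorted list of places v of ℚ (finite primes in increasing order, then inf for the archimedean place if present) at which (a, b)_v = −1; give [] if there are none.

[3, 11, 13, 17]

Mod squares: a ≡ 23205, b ≡ 561. Check v ∈ {∞, 2, 3, 5, 7, 11, 13, 17, 19}.
v=7: a=7^3·(≡2), b=7^0·(≡1) mod 7; (2|7)=+1, (1|7)=+1; (−1)^{3·0·3}·(+1)^0·(+1)^3 = +1.
v=∞: 23205 > 0 and 561 > 0  ⇒  (a,b)_∞ = +1.
v=5: a=5^3·(≡1), b=5^6·(≡1) mod 5; (1|5)=+1, (1|5)=+1; (−1)^{3·6·2}·(+1)^6·(+1)^3 = +1.
v=13: a=13^1·(≡4), b=13^0·(≡11) mod 13; (4|13)=+1, (11|13)=-1; (−1)^{1·0·6}·(+1)^0·(-1)^1 = -1.
v=19: a=19^0·(≡6), b=19^-2·(≡18) mod 19; (6|19)=+1, (18|19)=-1; (−1)^{0·-2·9}·(+1)^-2·(-1)^0 = +1.
v=11: a=11^-2·(≡6), b=11^1·(≡8) mod 11; (6|11)=-1, (8|11)=-1; (−1)^{-2·1·5}·(-1)^1·(-1)^-2 = -1.
v=2: v_2(a)=-2, v_2(b)=-6; units ≡ 5, 1 (mod 8); ε·ε+αω+βω = 0·0+-2·0+-6·1 ≡ 0  ⇒  (a,b)_2 = +1.
v=3: a=3^1·(≡1), b=3^-1·(≡1) mod 3; (1|3)=+1, (1|3)=+1; (−1)^{1·-1·1}·(+1)^-1·(+1)^1 = -1.
v=17: a=17^1·(≡7), b=17^1·(≡13) mod 17; (7|17)=-1, (13|17)=+1; (−1)^{1·1·8}·(-1)^1·(+1)^1 = -1.
Ram(23205, 561) = {3, 11, 13, 17}; no ℚ_3-point on the conic.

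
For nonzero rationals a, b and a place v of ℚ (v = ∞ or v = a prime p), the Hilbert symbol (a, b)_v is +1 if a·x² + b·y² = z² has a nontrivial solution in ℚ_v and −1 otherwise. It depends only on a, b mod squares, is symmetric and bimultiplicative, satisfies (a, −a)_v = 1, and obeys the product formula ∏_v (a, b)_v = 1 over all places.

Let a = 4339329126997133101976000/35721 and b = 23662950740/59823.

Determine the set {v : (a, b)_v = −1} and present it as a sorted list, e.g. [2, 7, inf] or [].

Mod squares: a ≡ 118200335, b ≡ 2230195. Check v ∈ {∞, 2, 3, 5, 7, 11, 13, 17, 19, 23, 41, 43, 53}.
v=53: a=53^1·(≡31), b=53^0·(≡5) mod 53; (31|53)=-1, (5|53)=-1; (−1)^{1·0·26}·(-1)^0·(-1)^1 = -1.
v=17: a=17^0·(≡13), b=17^-2·(≡16) mod 17; (13|17)=+1, (16|17)=+1; (−1)^{0·-2·8}·(+1)^-2·(+1)^0 = +1.
v=3: a=3^-6·(≡2), b=3^-2·(≡1) mod 3; (2|3)=-1, (1|3)=+1; (−1)^{-6·-2·1}·(-1)^-2·(+1)^-6 = +1.
v=23: a=23^1·(≡13), b=23^-1·(≡14) mod 23; (13|23)=+1, (14|23)=-1; (−1)^{1·-1·11}·(+1)^-1·(-1)^1 = +1.
v=19: a=19^2·(≡4), b=19^2·(≡8) mod 19; (4|19)=+1, (8|19)=-1; (−1)^{2·2·9}·(+1)^2·(-1)^2 = +1.
v=13: a=13^2·(≡2), b=13^2·(≡5) mod 13; (2|13)=-1, (5|13)=-1; (−1)^{2·2·6}·(-1)^2·(-1)^2 = +1.
v=7: a=7^-2·(≡4), b=7^0·(≡2) mod 7; (4|7)=+1, (2|7)=+1; (−1)^{-2·0·3}·(+1)^0·(+1)^-2 = +1.
v=∞: 118200335 > 0 and 2230195 > 0  ⇒  (a,b)_∞ = +1.
v=11: a=11^3·(≡5), b=11^1·(≡3) mod 11; (5|11)=+1, (3|11)=+1; (−1)^{3·1·5}·(+1)^1·(+1)^3 = -1.
v=5: a=5^3·(≡3), b=5^1·(≡1) mod 5; (3|5)=-1, (1|5)=+1; (−1)^{3·1·2}·(-1)^1·(+1)^3 = -1.
v=41: a=41^3·(≡25), b=41^1·(≡28) mod 41; (25|41)=+1, (28|41)=-1; (−1)^{3·1·20}·(+1)^1·(-1)^3 = -1.
v=2: v_2(a)=6, v_2(b)=2; units ≡ 7, 3 (mod 8); ε·ε+αω+βω = 1·1+6·1+2·0 ≡ 1  ⇒  (a,b)_2 = -1.
v=43: a=43^3·(≡19), b=43^1·(≡8) mod 43; (19|43)=-1, (8|43)=-1; (−1)^{3·1·21}·(-1)^1·(-1)^3 = -1.
(118200335, 2230195 / ℚ) ramifies at {2, 5, 11, 41, 43, 53}: a division algebra.

[2, 5, 11, 41, 43, 53]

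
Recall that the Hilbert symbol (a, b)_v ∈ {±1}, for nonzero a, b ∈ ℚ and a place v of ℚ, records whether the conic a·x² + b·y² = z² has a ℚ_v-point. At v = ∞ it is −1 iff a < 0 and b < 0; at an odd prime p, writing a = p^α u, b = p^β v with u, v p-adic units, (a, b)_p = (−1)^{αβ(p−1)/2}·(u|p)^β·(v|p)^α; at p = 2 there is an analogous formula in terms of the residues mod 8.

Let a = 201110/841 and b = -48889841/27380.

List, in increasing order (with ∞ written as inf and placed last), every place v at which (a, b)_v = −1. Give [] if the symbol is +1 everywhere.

(a, b) ≡ (1190, -5005) mod (ℚ^×)²; places V = {2, 5, 7, 11, 13, 17, 29, 37, ∞}.
(a,b)_7: α=1, u≡2; β=1, v≡5 (mod 7); (2|7)=+1, (5|7)=-1; sign (−1)^1·+1^1·-1^1 = +1.
(a,b)_11: α=0, u≡6; β=1, v≡8 (mod 11); (6|11)=-1, (8|11)=-1; sign (−1)^0·-1^1·-1^0 = -1.
(a,b)_2: α=1, β=-2; u≡3, v≡3 (mod 8); ε(u)ε(v)=1·1, αω(v)=1·1, βω(u)=-2·1; sum ≡ 0  ⇒  +1.
(a,b)_37: α=0, u≡17; β=-2, v≡11 (mod 37); (17|37)=-1, (11|37)=+1; sign (−1)^0·-1^-2·+1^0 = +1.
(a,b)_29: α=-2, u≡24; β=0, v≡3 (mod 29); (24|29)=+1, (3|29)=-1; sign (−1)^0·+1^0·-1^-2 = +1.
(a,b)_13: α=2, u≡8; β=3, v≡8 (mod 13); (8|13)=-1, (8|13)=-1; sign (−1)^0·-1^3·-1^2 = -1.
(a,b)_17: α=1, u≡4; β=2, v≡10 (mod 17); (4|17)=+1, (10|17)=-1; sign (−1)^0·+1^2·-1^1 = -1.
(a,b)_∞: sgn(1190)=+, sgn(-5005)=−, so +1.
(a,b)_5: α=1, u≡2; β=-1, v≡4 (mod 5); (2|5)=-1, (4|5)=+1; sign (−1)^0·-1^-1·+1^1 = -1.
(1190, -5005 / ℚ) ramifies at {5, 11, 13, 17}: a division algebra.

[5, 11, 13, 17]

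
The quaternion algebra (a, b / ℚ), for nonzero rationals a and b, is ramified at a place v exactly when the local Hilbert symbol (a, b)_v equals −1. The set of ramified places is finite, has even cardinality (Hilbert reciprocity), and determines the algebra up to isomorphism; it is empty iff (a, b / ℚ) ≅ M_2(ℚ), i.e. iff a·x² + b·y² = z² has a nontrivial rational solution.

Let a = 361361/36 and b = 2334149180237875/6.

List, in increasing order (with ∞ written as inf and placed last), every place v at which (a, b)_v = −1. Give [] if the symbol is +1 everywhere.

Mod squares: a ≡ 1001, b ≡ 4290. Check v ∈ {∞, 2, 3, 5, 7, 11, 13, 19}.
v=2: v_2(a)=-2, v_2(b)=-1; units ≡ 1, 1 (mod 8); ε·ε+αω+βω = 0·0+-2·0+-1·0 ≡ 0  ⇒  (a,b)_2 = +1.
v=7: a=7^1·(≡5), b=7^2·(≡5) mod 7; (5|7)=-1, (5|7)=-1; (−1)^{1·2·3}·(-1)^2·(-1)^1 = -1.
v=∞: 1001 > 0 and 4290 > 0  ⇒  (a,b)_∞ = +1.
v=3: a=3^-2·(≡2), b=3^-1·(≡2) mod 3; (2|3)=-1, (2|3)=-1; (−1)^{-2·-1·1}·(-1)^-1·(-1)^-2 = -1.
v=13: a=13^1·(≡12), b=13^3·(≡2) mod 13; (12|13)=+1, (2|13)=-1; (−1)^{1·3·6}·(+1)^3·(-1)^1 = -1.
v=11: a=11^1·(≡9), b=11^3·(≡4) mod 11; (9|11)=+1, (4|11)=+1; (−1)^{1·3·5}·(+1)^3·(+1)^1 = -1.
v=5: a=5^0·(≡1), b=5^3·(≡3) mod 5; (1|5)=+1, (3|5)=-1; (−1)^{0·3·2}·(+1)^3·(-1)^0 = +1.
v=19: a=19^2·(≡3), b=19^4·(≡14) mod 19; (3|19)=-1, (14|19)=-1; (−1)^{2·4·9}·(-1)^4·(-1)^2 = +1.
Ram(1001, 4290) = {3, 7, 11, 13}; no ℚ_3-point on the conic.

[3, 7, 11, 13]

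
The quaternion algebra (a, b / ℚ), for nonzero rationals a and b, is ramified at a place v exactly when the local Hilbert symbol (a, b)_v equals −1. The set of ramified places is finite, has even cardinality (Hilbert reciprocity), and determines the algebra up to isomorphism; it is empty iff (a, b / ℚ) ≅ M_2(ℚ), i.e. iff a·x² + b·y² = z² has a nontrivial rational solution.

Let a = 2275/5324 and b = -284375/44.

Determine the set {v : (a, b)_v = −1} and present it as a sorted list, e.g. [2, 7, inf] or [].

Mod squares: a ≡ 1001, b ≡ -5005. Check v ∈ {∞, 2, 5, 7, 11, 13}.
v=∞: 1001 > 0 and -5005 < 0  ⇒  (a,b)_∞ = +1.
v=7: a=7^1·(≡6), b=7^1·(≡5) mod 7; (6|7)=-1, (5|7)=-1; (−1)^{1·1·3}·(-1)^1·(-1)^1 = -1.
v=13: a=13^1·(≡12), b=13^1·(≡6) mod 13; (12|13)=+1, (6|13)=-1; (−1)^{1·1·6}·(+1)^1·(-1)^1 = -1.
v=11: a=11^-3·(≡5), b=11^-1·(≡2) mod 11; (5|11)=+1, (2|11)=-1; (−1)^{-3·-1·5}·(+1)^-1·(-1)^-3 = +1.
v=5: a=5^2·(≡4), b=5^5·(≡1) mod 5; (4|5)=+1, (1|5)=+1; (−1)^{2·5·2}·(+1)^5·(+1)^2 = +1.
v=2: v_2(a)=-2, v_2(b)=-2; units ≡ 1, 3 (mod 8); ε·ε+αω+βω = 0·1+-2·1+-2·0 ≡ 0  ⇒  (a,b)_2 = +1.
(1001, -5005 / ℚ) ramifies at {7, 13}: a division algebra.

[7, 13]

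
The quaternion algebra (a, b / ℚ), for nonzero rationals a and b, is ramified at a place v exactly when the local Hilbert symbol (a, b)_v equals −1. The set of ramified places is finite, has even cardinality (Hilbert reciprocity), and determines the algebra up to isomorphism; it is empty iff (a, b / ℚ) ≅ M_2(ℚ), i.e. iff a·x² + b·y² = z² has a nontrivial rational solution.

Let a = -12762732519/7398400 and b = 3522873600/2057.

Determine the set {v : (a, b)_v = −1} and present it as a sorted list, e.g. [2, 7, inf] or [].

[3, 17]

(a, b) ≡ (-163959, 1039737) mod (ℚ^×)²; places V = {2, 3, 5, 11, 17, 19, 29, 31, 37, 41, 43, ∞}.
(a,b)_43: α=1, u≡13; β=0, v≡6 (mod 43); (13|43)=+1, (6|43)=+1; sign (−1)^0·+1^0·+1^1 = +1.
(a,b)_2: α=-10, β=8; u≡1, v≡1 (mod 8); ε(u)ε(v)=0·0, αω(v)=-10·0, βω(u)=8·0; sum ≡ 0  ⇒  +1.
(a,b)_∞: sgn(-163959)=−, sgn(1039737)=+, so +1.
(a,b)_5: α=-2, u≡1; β=2, v≡2 (mod 5); (1|5)=+1, (2|5)=-1; sign (−1)^0·+1^2·-1^-2 = +1.
(a,b)_11: α=0, u≡10; β=-2, v≡8 (mod 11); (10|11)=-1, (8|11)=-1; sign (−1)^0·-1^-2·-1^0 = +1.
(a,b)_19: α=0, u≡6; β=1, v≡10 (mod 19); (6|19)=+1, (10|19)=-1; sign (−1)^0·+1^1·-1^0 = +1.
(a,b)_29: α=0, u≡5; β=1, v≡24 (mod 29); (5|29)=+1, (24|29)=+1; sign (−1)^0·+1^1·+1^0 = +1.
(a,b)_17: α=-2, u≡6; β=-1, v≡7 (mod 17); (6|17)=-1, (7|17)=-1; sign (−1)^0·-1^-1·-1^-2 = -1.
(a,b)_31: α=3, u≡21; β=0, v≡25 (mod 31); (21|31)=-1, (25|31)=+1; sign (−1)^0·-1^0·+1^3 = +1.
(a,b)_41: α=1, u≡38; β=0, v≡2 (mod 41); (38|41)=-1, (2|41)=+1; sign (−1)^0·-1^0·+1^1 = +1.
(a,b)_37: α=0, u≡3; β=1, v≡15 (mod 37); (3|37)=+1, (15|37)=-1; sign (−1)^0·+1^1·-1^0 = +1.
(a,b)_3: α=5, u≡1; β=3, v≡1 (mod 3); (1|3)=+1, (1|3)=+1; sign (−1)^1·+1^3·+1^5 = -1.
(-163959, 1039737 / ℚ) ramifies at {3, 17}: a division algebra.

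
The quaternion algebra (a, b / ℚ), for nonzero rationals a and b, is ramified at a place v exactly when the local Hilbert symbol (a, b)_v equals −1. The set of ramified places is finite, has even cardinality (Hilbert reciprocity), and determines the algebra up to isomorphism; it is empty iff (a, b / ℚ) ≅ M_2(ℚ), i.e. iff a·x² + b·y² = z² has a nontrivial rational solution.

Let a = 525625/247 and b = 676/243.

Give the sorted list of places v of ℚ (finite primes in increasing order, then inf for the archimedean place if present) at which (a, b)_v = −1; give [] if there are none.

(a, b) ≡ (247, 3) mod (ℚ^×)²; places V = {2, 3, 5, 13, 19, 29, ∞}.
(a,b)_5: α=4, u≡3; β=0, v≡2 (mod 5); (3|5)=-1, (2|5)=-1; sign (−1)^0·-1^0·-1^4 = +1.
(a,b)_13: α=-1, u≡8; β=2, v≡12 (mod 13); (8|13)=-1, (12|13)=+1; sign (−1)^0·-1^2·+1^-1 = +1.
(a,b)_29: α=2, u≡3; β=0, v≡14 (mod 29); (3|29)=-1, (14|29)=-1; sign (−1)^0·-1^0·-1^2 = +1.
(a,b)_2: α=0, β=2; u≡7, v≡3 (mod 8); ε(u)ε(v)=1·1, αω(v)=0·1, βω(u)=2·0; sum ≡ 1  ⇒  -1.
(a,b)_∞: sgn(247)=+, sgn(3)=+, so +1.
(a,b)_3: α=0, u≡1; β=-5, v≡1 (mod 3); (1|3)=+1, (1|3)=+1; sign (−1)^0·+1^-5·+1^0 = +1.
(a,b)_19: α=-1, u≡8; β=0, v≡2 (mod 19); (8|19)=-1, (2|19)=-1; sign (−1)^0·-1^0·-1^-1 = -1.
(247, 3 / ℚ) ramifies at {2, 19}: a division algebra.

[2, 19]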